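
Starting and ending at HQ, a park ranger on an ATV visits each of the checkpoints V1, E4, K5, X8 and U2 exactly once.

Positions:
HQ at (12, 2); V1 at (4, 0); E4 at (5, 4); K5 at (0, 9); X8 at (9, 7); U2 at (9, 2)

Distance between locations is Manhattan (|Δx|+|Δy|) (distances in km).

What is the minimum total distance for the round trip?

44 km — the shortest possible round trip.

HQ - V1 - E4 - K5 - X8 - U2 - HQ: 10+5+10+11+5+3 = 44
HQ - V1 - E4 - K5 - U2 - X8 - HQ: 10+5+10+16+5+8 = 54
HQ - V1 - E4 - X8 - K5 - U2 - HQ: 10+5+7+11+16+3 = 52
HQ - V1 - E4 - X8 - U2 - K5 - HQ: 10+5+7+5+16+19 = 62
HQ - V1 - E4 - U2 - K5 - X8 - HQ: 10+5+6+16+11+8 = 56
HQ - V1 - E4 - U2 - X8 - K5 - HQ: 10+5+6+5+11+19 = 56
HQ - V1 - K5 - E4 - X8 - U2 - HQ: 10+13+10+7+5+3 = 48
HQ - V1 - K5 - E4 - U2 - X8 - HQ: 10+13+10+6+5+8 = 52
HQ - V1 - K5 - X8 - E4 - U2 - HQ: 10+13+11+7+6+3 = 50
HQ - V1 - K5 - X8 - U2 - E4 - HQ: 10+13+11+5+6+9 = 54
HQ - V1 - K5 - U2 - E4 - X8 - HQ: 10+13+16+6+7+8 = 60
HQ - V1 - K5 - U2 - X8 - E4 - HQ: 10+13+16+5+7+9 = 60
HQ - V1 - X8 - E4 - K5 - U2 - HQ: 10+12+7+10+16+3 = 58
HQ - V1 - X8 - E4 - U2 - K5 - HQ: 10+12+7+6+16+19 = 70
… (46 more)
The minimum is 44.
One optimal route: HQ → V1 → E4 → K5 → X8 → U2 → HQ (or its reverse).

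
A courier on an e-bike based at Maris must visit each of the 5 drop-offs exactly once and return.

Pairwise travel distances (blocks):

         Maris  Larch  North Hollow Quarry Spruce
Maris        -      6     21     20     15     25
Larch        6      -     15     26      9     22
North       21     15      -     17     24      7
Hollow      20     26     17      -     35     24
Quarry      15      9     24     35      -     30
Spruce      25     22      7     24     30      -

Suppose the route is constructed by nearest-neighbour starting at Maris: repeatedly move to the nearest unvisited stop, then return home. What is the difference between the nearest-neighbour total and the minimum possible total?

The nearest-neighbour route is 1 blocks longer than optimal.

From Maris: Larch=6, Quarry=15, Hollow=20, North=21, Spruce=25 → choose Larch (6).
From Larch: Quarry=9, North=15, Spruce=22, Hollow=26 → choose Quarry (9).
From Quarry: North=24, Spruce=30, Hollow=35 → choose North (24).
From North: Spruce=7, Hollow=17 → choose Spruce (7).
From Spruce: Hollow=24 → choose Hollow (24).
NN route Maris → Larch → Quarry → North → Spruce → Hollow → Maris costs 90.
Optimal: Maris → Larch → Quarry → Spruce → North → Hollow → Maris costs 89 (by enumerating all 60 distinct tours).
Excess = 90 − 89 = 1.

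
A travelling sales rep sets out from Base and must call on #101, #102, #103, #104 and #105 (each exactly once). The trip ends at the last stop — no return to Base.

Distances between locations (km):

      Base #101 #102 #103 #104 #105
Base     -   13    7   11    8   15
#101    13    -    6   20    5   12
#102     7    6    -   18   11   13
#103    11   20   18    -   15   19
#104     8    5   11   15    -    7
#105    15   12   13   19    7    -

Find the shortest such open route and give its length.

Shortest open route: 44 km.

There are 5! = 120 possible orderings.
Base → #101 → #102 → #103 → #104 → #105: 13+6+18+15+7 = 59
Base → #101 → #102 → #103 → #105 → #104: 13+6+18+19+7 = 63
Base → #101 → #102 → #104 → #103 → #105: 13+6+11+15+19 = 64
Base → #101 → #102 → #104 → #105 → #103: 13+6+11+7+19 = 56
Base → #101 → #102 → #105 → #103 → #104: 13+6+13+19+15 = 66
Base → #101 → #102 → #105 → #104 → #103: 13+6+13+7+15 = 54
Base → #101 → #103 → #102 → #104 → #105: 13+20+18+11+7 = 69
Base → #101 → #103 → #102 → #105 → #104: 13+20+18+13+7 = 71
Base → #101 → #103 → #104 → #102 → #105: 13+20+15+11+13 = 72
Base → #101 → #103 → #104 → #105 → #102: 13+20+15+7+13 = 68
Base → #101 → #103 → #105 → #102 → #104: 13+20+19+13+11 = 76
Base → #101 → #103 → #105 → #104 → #102: 13+20+19+7+11 = 70
Base → #101 → #104 → #102 → #103 → #105: 13+5+11+18+19 = 66
Base → #101 → #104 → #102 → #105 → #103: 13+5+11+13+19 = 61
… (106 more)
Base → #102 → #101 → #104 → #105 → #103: 7+6+5+7+19 = 44  ← best
The minimum is 44.
One shortest path: Base → #102 → #101 → #104 → #105 → #103.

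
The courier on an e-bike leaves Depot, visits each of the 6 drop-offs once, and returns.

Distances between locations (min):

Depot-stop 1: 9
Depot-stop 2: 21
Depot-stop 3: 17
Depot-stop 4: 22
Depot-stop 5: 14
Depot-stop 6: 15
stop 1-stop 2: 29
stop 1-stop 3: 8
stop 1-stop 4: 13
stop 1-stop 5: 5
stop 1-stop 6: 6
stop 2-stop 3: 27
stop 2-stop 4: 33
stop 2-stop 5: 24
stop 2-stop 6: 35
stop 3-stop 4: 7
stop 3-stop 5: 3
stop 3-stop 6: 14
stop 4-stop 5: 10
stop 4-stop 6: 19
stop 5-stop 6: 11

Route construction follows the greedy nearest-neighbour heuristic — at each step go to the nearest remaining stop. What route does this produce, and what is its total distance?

From Depot: distances to unvisited — stop 1=9, stop 5=14, stop 6=15, stop 3=17, stop 2=21, stop 4=22. Nearest is stop 1 (9).
From stop 1: distances to unvisited — stop 5=5, stop 6=6, stop 3=8, stop 4=13, stop 2=29. Nearest is stop 5 (5).
From stop 5: distances to unvisited — stop 3=3, stop 4=10, stop 6=11, stop 2=24. Nearest is stop 3 (3).
From stop 3: distances to unvisited — stop 4=7, stop 6=14, stop 2=27. Nearest is stop 4 (7).
From stop 4: distances to unvisited — stop 6=19, stop 2=33. Nearest is stop 6 (19).
From stop 6: distances to unvisited — stop 2=35. Nearest is stop 2 (35).
Return stop 2→Depot: 21.
Total = 9 + 5 + 3 + 7 + 19 + 35 + 21 = 99.

99 min along Depot → stop 1 → stop 5 → stop 3 → stop 4 → stop 6 → stop 2 → Depot.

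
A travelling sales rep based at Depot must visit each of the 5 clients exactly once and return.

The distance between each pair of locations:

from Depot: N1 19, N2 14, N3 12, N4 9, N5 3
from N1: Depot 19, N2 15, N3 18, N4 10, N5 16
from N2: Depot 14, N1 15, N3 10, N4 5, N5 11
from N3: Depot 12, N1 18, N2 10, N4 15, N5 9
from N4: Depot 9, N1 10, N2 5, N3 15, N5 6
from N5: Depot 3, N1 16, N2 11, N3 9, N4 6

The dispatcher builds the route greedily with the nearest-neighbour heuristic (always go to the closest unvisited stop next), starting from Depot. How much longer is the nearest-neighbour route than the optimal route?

The nearest-neighbour route is 5 longer than optimal.

Depot: N5=3, N4=9, N3=12, N2=14, N1=19 ⇒ N5
N5: N4=6, N3=9, N2=11, N1=16 ⇒ N4
N4: N2=5, N1=10, N3=15 ⇒ N2
N2: N3=10, N1=15 ⇒ N3
N3: N1=18 ⇒ N1
NN route Depot → N5 → N4 → N2 → N3 → N1 → Depot costs 61.
Optimal: Depot → N1 → N4 → N2 → N3 → N5 → Depot costs 56 (by enumerating all 60 distinct tours).
Excess = 61 − 56 = 5.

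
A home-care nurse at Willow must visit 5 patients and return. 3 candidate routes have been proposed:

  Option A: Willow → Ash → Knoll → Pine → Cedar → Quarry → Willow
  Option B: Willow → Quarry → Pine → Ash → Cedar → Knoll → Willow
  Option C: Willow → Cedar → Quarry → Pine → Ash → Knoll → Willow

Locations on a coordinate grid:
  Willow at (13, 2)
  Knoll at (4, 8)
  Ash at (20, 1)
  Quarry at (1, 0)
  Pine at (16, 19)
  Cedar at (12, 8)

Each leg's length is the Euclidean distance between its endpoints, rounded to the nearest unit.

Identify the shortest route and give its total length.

78 — Option A is the shortest.

Option A: 7 + 17 + 16 + 12 + 14 + 12 = 78
Option B: 12 + 24 + 18 + 11 + 8 + 11 = 84
Option C: 6 + 14 + 24 + 18 + 17 + 11 = 90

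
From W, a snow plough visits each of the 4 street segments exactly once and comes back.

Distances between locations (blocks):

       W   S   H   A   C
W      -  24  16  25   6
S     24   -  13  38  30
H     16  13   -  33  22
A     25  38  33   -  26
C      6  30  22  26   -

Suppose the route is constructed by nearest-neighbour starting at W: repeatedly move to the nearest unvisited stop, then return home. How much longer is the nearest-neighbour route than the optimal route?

The nearest-neighbour route is 5 blocks longer than optimal.

W: C=6, H=16, S=24, A=25 ⇒ C
C: H=22, A=26, S=30 ⇒ H
H: S=13, A=33 ⇒ S
S: A=38 ⇒ A
NN route W → C → H → S → A → W costs 104.
Optimal: W → H → S → A → C → W costs 99 (by enumerating all 12 distinct tours).
Excess = 104 − 99 = 5.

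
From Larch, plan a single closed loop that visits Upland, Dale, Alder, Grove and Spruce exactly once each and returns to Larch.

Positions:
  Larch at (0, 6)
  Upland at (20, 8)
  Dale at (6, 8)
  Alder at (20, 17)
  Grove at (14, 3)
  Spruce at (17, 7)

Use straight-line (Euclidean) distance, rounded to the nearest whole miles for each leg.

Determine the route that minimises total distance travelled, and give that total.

With 5 stops there are 5!/2 = 60 distinct round trips (a route and its reverse cost the same).
Larch → Upland → Dale → Alder → Grove → Spruce → Larch: 20+14+17+15+5+17 = 88
Larch → Upland → Dale → Alder → Spruce → Grove → Larch: 20+14+17+10+5+14 = 80
Larch → Upland → Dale → Grove → Alder → Spruce → Larch: 20+14+9+15+10+17 = 85
Larch → Upland → Dale → Grove → Spruce → Alder → Larch: 20+14+9+5+10+23 = 81
Larch → Upland → Dale → Spruce → Alder → Grove → Larch: 20+14+11+10+15+14 = 84
Larch → Upland → Dale → Spruce → Grove → Alder → Larch: 20+14+11+5+15+23 = 88
Larch → Upland → Alder → Dale → Grove → Spruce → Larch: 20+9+17+9+5+17 = 77
Larch → Upland → Alder → Dale → Spruce → Grove → Larch: 20+9+17+11+5+14 = 76
Larch → Upland → Alder → Grove → Dale → Spruce → Larch: 20+9+15+9+11+17 = 81
Larch → Upland → Alder → Grove → Spruce → Dale → Larch: 20+9+15+5+11+6 = 66
Larch → Upland → Alder → Spruce → Dale → Grove → Larch: 20+9+10+11+9+14 = 73
Larch → Upland → Alder → Spruce → Grove → Dale → Larch: 20+9+10+5+9+6 = 59
Larch → Upland → Grove → Dale → Alder → Spruce → Larch: 20+8+9+17+10+17 = 81
Larch → Upland → Grove → Dale → Spruce → Alder → Larch: 20+8+9+11+10+23 = 81
… (46 more)
Larch → Dale → Alder → Upland → Spruce → Grove → Larch: 6+17+9+3+5+14 = 54  ← best
The minimum is 54.
One optimal route: Larch → Dale → Alder → Upland → Spruce → Grove → Larch (or its reverse).

54 miles — the shortest possible round trip.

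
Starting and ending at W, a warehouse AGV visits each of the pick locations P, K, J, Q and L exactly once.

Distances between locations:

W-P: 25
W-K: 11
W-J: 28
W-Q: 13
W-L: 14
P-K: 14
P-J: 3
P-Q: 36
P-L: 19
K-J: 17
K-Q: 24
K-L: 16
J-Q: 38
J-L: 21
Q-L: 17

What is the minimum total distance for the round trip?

With 5 stops there are 5!/2 = 60 distinct round trips (a route and its reverse cost the same).
W → P → K → J → Q → L → W: 25+14+17+38+17+14 = 125
W → P → K → J → L → Q → W: 25+14+17+21+17+13 = 107
W → P → K → Q → J → L → W: 25+14+24+38+21+14 = 136
W → P → K → Q → L → J → W: 25+14+24+17+21+28 = 129
W → P → K → L → J → Q → W: 25+14+16+21+38+13 = 127
W → P → K → L → Q → J → W: 25+14+16+17+38+28 = 138
W → P → J → K → Q → L → W: 25+3+17+24+17+14 = 100
W → P → J → K → L → Q → W: 25+3+17+16+17+13 = 91
W → P → J → Q → K → L → W: 25+3+38+24+16+14 = 120
W → P → J → Q → L → K → W: 25+3+38+17+16+11 = 110
W → P → J → L → K → Q → W: 25+3+21+16+24+13 = 102
W → P → J → L → Q → K → W: 25+3+21+17+24+11 = 101
W → P → Q → K → J → L → W: 25+36+24+17+21+14 = 137
W → P → Q → K → L → J → W: 25+36+24+16+21+28 = 150
… (46 more)
W → K → P → J → L → Q → W: 11+14+3+21+17+13 = 79  ← best
The minimum is 79.
One optimal route: W → K → P → J → L → Q → W (or its reverse).

Minimum total distance: 79.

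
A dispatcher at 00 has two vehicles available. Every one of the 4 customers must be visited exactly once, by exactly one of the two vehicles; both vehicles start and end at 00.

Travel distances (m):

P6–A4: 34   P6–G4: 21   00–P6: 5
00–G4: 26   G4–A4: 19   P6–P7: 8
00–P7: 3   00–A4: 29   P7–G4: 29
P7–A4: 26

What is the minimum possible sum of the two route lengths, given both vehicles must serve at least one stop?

Minimum combined distance: 80 m.

Check every non-empty split of the stops between the two vehicles; for each half take its own optimal tour:
  {P6} + {P7, G4, A4}: 10 + 74 = 84
  {P7} + {P6, G4, A4}: 6 + 74 = 80
  {P6, P7} + {G4, A4}: 16 + 74 = 90
  {G4} + {P6, P7, A4}: 52 + 68 = 120
  {P6, G4} + {P7, A4}: 52 + 58 = 110
  {P7, G4} + {P6, A4}: 58 + 68 = 126
  … (7 splits in total)
Best: vehicle 1 00 → P7 → 00 = 6; vehicle 2 00 → P6 → G4 → A4 → 00 = 74; combined 80.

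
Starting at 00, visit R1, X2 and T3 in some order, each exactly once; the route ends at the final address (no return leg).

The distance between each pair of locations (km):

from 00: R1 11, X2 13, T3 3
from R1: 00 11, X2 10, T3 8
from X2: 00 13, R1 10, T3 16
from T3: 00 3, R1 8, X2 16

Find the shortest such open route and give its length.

Minimum one-way distance = 21 km.

There are 3! = 6 possible orderings.
00 → R1 → X2 → T3: 11+10+16 = 37
00 → R1 → T3 → X2: 11+8+16 = 35
00 → X2 → R1 → T3: 13+10+8 = 31
00 → X2 → T3 → R1: 13+16+8 = 37
00 → T3 → R1 → X2: 3+8+10 = 21
00 → T3 → X2 → R1: 3+16+10 = 29
The minimum is 21.
One shortest path: 00 → T3 → R1 → X2.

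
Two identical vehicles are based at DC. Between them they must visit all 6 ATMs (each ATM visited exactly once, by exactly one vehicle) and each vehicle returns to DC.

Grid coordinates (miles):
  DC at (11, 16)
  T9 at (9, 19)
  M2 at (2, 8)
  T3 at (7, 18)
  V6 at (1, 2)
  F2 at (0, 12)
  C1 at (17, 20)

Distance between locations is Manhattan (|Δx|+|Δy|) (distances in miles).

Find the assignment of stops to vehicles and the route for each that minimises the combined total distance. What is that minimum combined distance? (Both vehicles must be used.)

Try each way of splitting the stops between the two vehicles (each non-empty) and, for each split, find the best tour for each vehicle:
  {T9} + {M2, T3, V6, F2, C1}: 10 + 70 = 80
  {M2} + {T9, T3, V6, F2, C1}: 34 + 70 = 104
  {T9, M2} + {T3, V6, F2, C1}: 40 + 70 = 110
  {T3} + {T9, M2, V6, F2, C1}: 12 + 70 = 82
  {T9, T3} + {M2, V6, F2, C1}: 14 + 70 = 84
  {M2, T3} + {T9, V6, F2, C1}: 38 + 70 = 108
  … (31 splits in total)
  {T9, M2, T3, V6, F2} + {C1}: 56 + 20 = 76  ← best
Best: vehicle 1 DC → T9 → T3 → M2 → V6 → F2 → DC = 56; vehicle 2 DC → C1 → DC = 20; combined 76.

Minimum combined distance: 76 miles.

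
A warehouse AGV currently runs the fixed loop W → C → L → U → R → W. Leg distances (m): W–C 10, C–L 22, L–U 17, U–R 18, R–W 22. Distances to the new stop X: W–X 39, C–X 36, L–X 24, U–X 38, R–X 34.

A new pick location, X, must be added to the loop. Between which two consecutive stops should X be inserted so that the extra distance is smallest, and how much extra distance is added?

+38 m — insert X between C and L.

Insertion cost between consecutive stops i–j is d(i,X) + d(X,j) − d(i,j):
  between W and C: 39 + 36 − 10 = 65
  between C and L: 36 + 24 − 22 = 38
  between L and U: 24 + 38 − 17 = 45
  between U and R: 38 + 34 − 18 = 54
  between R and W: 34 + 39 − 22 = 51
Cheapest insertion is between C and L, adding 38.
New total = 89 + 38 = 127.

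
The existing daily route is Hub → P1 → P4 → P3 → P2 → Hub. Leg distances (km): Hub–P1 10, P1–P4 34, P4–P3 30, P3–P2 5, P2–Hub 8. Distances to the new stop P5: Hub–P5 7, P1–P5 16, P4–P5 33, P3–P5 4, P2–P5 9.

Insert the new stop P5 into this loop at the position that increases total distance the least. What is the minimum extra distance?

Minimum extra distance: 7 km, inserting P5 between P4 and P3.

Insertion cost between consecutive stops i–j is d(i,P5) + d(P5,j) − d(i,j):
  between Hub and P1: 7 + 16 − 10 = 13
  between P1 and P4: 16 + 33 − 34 = 15
  between P4 and P3: 33 + 4 − 30 = 7
  between P3 and P2: 4 + 9 − 5 = 8
  between P2 and Hub: 9 + 7 − 8 = 8
Cheapest insertion is between P4 and P3, adding 7.
New total = 87 + 7 = 94.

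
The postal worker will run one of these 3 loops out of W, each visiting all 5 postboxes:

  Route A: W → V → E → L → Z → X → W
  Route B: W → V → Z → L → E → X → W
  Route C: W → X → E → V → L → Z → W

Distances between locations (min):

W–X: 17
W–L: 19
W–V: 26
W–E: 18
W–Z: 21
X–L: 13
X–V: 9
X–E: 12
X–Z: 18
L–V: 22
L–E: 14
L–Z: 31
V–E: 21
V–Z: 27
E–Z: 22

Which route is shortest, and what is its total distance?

Route A: 26 + 21 + 14 + 31 + 18 + 17 = 127
Route B: 26 + 27 + 31 + 14 + 12 + 17 = 127
Route C: 17 + 12 + 21 + 22 + 31 + 21 = 124

Shortest is Route C, total 124 min.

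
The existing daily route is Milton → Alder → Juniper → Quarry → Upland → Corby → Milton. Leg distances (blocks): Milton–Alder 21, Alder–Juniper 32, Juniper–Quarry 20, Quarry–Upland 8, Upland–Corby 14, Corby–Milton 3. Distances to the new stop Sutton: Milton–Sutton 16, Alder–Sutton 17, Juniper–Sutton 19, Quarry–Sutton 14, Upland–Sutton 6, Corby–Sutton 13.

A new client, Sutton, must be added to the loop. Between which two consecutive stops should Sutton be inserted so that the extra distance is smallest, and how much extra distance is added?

Adding 4 blocks by placing Sutton on the Alder–Juniper leg.

Insertion cost between consecutive stops i–j is d(i,Sutton) + d(Sutton,j) − d(i,j):
  between Milton and Alder: 16 + 17 − 21 = 12
  between Alder and Juniper: 17 + 19 − 32 = 4
  between Juniper and Quarry: 19 + 14 − 20 = 13
  between Quarry and Upland: 14 + 6 − 8 = 12
  between Upland and Corby: 6 + 13 − 14 = 5
  between Corby and Milton: 13 + 16 − 3 = 26
Cheapest insertion is between Alder and Juniper, adding 4.
New total = 98 + 4 = 102.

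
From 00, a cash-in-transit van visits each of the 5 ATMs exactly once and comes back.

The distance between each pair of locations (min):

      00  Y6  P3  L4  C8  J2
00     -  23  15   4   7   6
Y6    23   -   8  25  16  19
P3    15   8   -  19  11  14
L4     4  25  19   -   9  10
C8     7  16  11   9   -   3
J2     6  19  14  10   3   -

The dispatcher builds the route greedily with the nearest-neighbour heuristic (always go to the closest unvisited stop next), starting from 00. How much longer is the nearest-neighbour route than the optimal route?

The nearest-neighbour route is 5 min longer than optimal.

00: L4=4, J2=6, C8=7, P3=15, Y6=23 ⇒ L4
L4: C8=9, J2=10, P3=19, Y6=25 ⇒ C8
C8: J2=3, P3=11, Y6=16 ⇒ J2
J2: P3=14, Y6=19 ⇒ P3
P3: Y6=8 ⇒ Y6
NN route 00 → L4 → C8 → J2 → P3 → Y6 → 00 costs 61.
Optimal: 00 → P3 → Y6 → C8 → J2 → L4 → 00 costs 56 (by enumerating all 60 distinct tours).
Excess = 61 − 56 = 5.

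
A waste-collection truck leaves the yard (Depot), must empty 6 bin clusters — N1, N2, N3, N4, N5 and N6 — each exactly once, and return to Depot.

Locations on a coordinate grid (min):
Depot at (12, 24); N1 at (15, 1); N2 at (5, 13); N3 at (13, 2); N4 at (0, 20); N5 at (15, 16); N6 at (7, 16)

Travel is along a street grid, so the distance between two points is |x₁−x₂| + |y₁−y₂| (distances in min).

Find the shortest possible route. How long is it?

80 min — the shortest possible round trip.

There are 360 distinct closed tours to check (reversals are equivalent).
Depot-N1-N2-N3-N4-N5-N6-Depot: 26+22+19+31+19+8+13 = 138
Depot-N1-N2-N3-N4-N6-N5-Depot: 26+22+19+31+11+8+11 = 128
Depot-N1-N2-N3-N5-N4-N6-Depot: 26+22+19+16+19+11+13 = 126
Depot-N1-N2-N3-N5-N6-N4-Depot: 26+22+19+16+8+11+16 = 118
Depot-N1-N2-N3-N6-N4-N5-Depot: 26+22+19+20+11+19+11 = 128
Depot-N1-N2-N3-N6-N5-N4-Depot: 26+22+19+20+8+19+16 = 130
Depot-N1-N2-N4-N3-N5-N6-Depot: 26+22+12+31+16+8+13 = 128
Depot-N1-N2-N4-N3-N6-N5-Depot: 26+22+12+31+20+8+11 = 130
… (352 more)
Depot-N4-N6-N2-N3-N1-N5-Depot: 16+11+5+19+3+15+11 = 80  ← best
The minimum is 80.
One optimal route: Depot → N4 → N6 → N2 → N3 → N1 → N5 → Depot (or its reverse).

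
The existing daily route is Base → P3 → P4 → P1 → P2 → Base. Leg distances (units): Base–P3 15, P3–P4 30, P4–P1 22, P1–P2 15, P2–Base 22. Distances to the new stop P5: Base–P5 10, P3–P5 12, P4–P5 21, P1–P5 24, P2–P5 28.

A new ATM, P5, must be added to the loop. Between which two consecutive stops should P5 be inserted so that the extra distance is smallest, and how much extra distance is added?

Minimum extra distance: 3, inserting P5 between P3 and P4.

Insertion cost between consecutive stops i–j is d(i,P5) + d(P5,j) − d(i,j):
  between Base and P3: 10 + 12 − 15 = 7
  between P3 and P4: 12 + 21 − 30 = 3
  between P4 and P1: 21 + 24 − 22 = 23
  between P1 and P2: 24 + 28 − 15 = 37
  between P2 and Base: 28 + 10 − 22 = 16
Cheapest insertion is between P3 and P4, adding 3.
New total = 104 + 3 = 107.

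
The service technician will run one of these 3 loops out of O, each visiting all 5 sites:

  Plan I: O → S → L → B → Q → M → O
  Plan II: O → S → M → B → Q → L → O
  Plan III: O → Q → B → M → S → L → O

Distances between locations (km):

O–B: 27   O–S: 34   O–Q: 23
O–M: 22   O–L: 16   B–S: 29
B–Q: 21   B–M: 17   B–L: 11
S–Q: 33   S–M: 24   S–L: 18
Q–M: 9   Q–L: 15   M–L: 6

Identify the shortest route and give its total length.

Plan I: 34 + 18 + 11 + 21 + 9 + 22 = 115
Plan II: 34 + 24 + 17 + 21 + 15 + 16 = 127
Plan III: 23 + 21 + 17 + 24 + 18 + 16 = 119

Shortest is Plan I, total 115 km.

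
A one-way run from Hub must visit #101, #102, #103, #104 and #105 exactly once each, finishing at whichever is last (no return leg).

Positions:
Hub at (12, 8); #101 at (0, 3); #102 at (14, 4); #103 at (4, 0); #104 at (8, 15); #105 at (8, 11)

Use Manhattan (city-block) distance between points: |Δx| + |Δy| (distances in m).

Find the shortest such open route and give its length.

47 m — the minimum one-way total.

There are 5! = 120 possible orderings.
Hub - #101 - #102 - #103 - #104 - #105: 17+15+14+19+4 = 69
Hub - #101 - #102 - #103 - #105 - #104: 17+15+14+15+4 = 65
Hub - #101 - #102 - #104 - #103 - #105: 17+15+17+19+15 = 83
Hub - #101 - #102 - #104 - #105 - #103: 17+15+17+4+15 = 68
Hub - #101 - #102 - #105 - #103 - #104: 17+15+13+15+19 = 79
Hub - #101 - #102 - #105 - #104 - #103: 17+15+13+4+19 = 68
Hub - #101 - #103 - #102 - #104 - #105: 17+7+14+17+4 = 59
Hub - #101 - #103 - #102 - #105 - #104: 17+7+14+13+4 = 55
Hub - #101 - #103 - #104 - #102 - #105: 17+7+19+17+13 = 73
Hub - #101 - #103 - #104 - #105 - #102: 17+7+19+4+13 = 60
Hub - #101 - #103 - #105 - #102 - #104: 17+7+15+13+17 = 69
Hub - #101 - #103 - #105 - #104 - #102: 17+7+15+4+17 = 60
Hub - #101 - #104 - #102 - #103 - #105: 17+20+17+14+15 = 83
Hub - #101 - #104 - #102 - #105 - #103: 17+20+17+13+15 = 82
… (106 more)
Hub - #102 - #101 - #103 - #105 - #104: 6+15+7+15+4 = 47  ← best
The minimum is 47.
One shortest path: Hub → #102 → #101 → #103 → #105 → #104.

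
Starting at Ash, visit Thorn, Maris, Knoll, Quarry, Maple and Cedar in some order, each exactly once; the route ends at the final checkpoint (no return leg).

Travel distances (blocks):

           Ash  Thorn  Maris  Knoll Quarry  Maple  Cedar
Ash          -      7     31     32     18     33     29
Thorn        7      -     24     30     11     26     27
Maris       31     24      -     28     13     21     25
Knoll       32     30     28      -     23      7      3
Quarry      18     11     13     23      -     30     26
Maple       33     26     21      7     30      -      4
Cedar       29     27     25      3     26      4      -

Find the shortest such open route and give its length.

Shortest open route: 59 blocks.

There are 6! = 720 possible orderings.
Ash→Thorn→Maris→Knoll→Quarry→Maple→Cedar: 7+24+28+23+30+4 = 116
Ash→Thorn→Maris→Knoll→Quarry→Cedar→Maple: 7+24+28+23+26+4 = 112
Ash→Thorn→Maris→Knoll→Maple→Quarry→Cedar: 7+24+28+7+30+26 = 122
Ash→Thorn→Maris→Knoll→Maple→Cedar→Quarry: 7+24+28+7+4+26 = 96
Ash→Thorn→Maris→Knoll→Cedar→Quarry→Maple: 7+24+28+3+26+30 = 118
Ash→Thorn→Maris→Knoll→Cedar→Maple→Quarry: 7+24+28+3+4+30 = 96
Ash→Thorn→Maris→Quarry→Knoll→Maple→Cedar: 7+24+13+23+7+4 = 78
Ash→Thorn→Maris→Quarry→Knoll→Cedar→Maple: 7+24+13+23+3+4 = 74
… (712 more)
Ash→Thorn→Quarry→Maris→Maple→Cedar→Knoll: 7+11+13+21+4+3 = 59  ← best
The minimum is 59.
One shortest path: Ash → Thorn → Quarry → Maris → Maple → Cedar → Knoll.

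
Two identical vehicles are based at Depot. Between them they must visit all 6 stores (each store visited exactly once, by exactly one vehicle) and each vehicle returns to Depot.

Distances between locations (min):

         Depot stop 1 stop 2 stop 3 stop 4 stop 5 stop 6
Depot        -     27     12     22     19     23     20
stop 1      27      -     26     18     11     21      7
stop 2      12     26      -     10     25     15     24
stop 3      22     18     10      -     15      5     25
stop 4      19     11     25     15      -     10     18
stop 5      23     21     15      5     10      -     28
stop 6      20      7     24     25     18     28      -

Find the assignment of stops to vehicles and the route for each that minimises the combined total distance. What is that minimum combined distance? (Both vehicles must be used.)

Try each way of splitting the stops between the two vehicles (each non-empty) and, for each split, find the best tour for each vehicle:
  {stop 1} + {stop 2, stop 3, stop 4, stop 5, stop 6}: 54 + 75 = 129
  {stop 2} + {stop 1, stop 3, stop 4, stop 5, stop 6}: 24 + 75 = 99
  {stop 1, stop 2} + {stop 3, stop 4, stop 5, stop 6}: 65 + 75 = 140
  {stop 3} + {stop 1, stop 2, stop 4, stop 5, stop 6}: 44 + 75 = 119
  {stop 1, stop 3} + {stop 2, stop 4, stop 5, stop 6}: 67 + 75 = 142
  {stop 2, stop 3} + {stop 1, stop 4, stop 5, stop 6}: 44 + 71 = 115
  … (31 splits in total)
Best: vehicle 1 Depot → stop 2 → Depot = 24; vehicle 2 Depot → stop 3 → stop 5 → stop 4 → stop 1 → stop 6 → Depot = 75; combined 99.

Minimum combined distance: 99 min.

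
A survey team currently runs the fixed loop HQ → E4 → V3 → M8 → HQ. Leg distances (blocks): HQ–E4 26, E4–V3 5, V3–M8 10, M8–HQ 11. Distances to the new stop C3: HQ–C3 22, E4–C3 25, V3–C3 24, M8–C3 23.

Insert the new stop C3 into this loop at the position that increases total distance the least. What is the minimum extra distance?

Insertion cost between consecutive stops i–j is d(i,C3) + d(C3,j) − d(i,j):
  between HQ and E4: 22 + 25 − 26 = 21
  between E4 and V3: 25 + 24 − 5 = 44
  between V3 and M8: 24 + 23 − 10 = 37
  between M8 and HQ: 23 + 22 − 11 = 34
Cheapest insertion is between HQ and E4, adding 21.
New total = 52 + 21 = 73.

+21 blocks — insert C3 between HQ and E4.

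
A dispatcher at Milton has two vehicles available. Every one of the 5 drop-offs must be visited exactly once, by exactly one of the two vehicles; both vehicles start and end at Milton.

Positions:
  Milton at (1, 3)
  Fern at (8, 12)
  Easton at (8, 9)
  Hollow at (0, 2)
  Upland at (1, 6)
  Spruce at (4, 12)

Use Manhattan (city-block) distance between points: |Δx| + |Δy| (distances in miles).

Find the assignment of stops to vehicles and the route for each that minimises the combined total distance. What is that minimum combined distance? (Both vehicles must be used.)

There are 2^4 − 1 = 15 ways to divide the 5 stops into two non-empty groups. For each, the best each vehicle can do is its own shortest tour through its group:
  {Fern} + {Easton, Hollow, Upland, Spruce}: 32 + 36 = 68
  {Easton} + {Fern, Hollow, Upland, Spruce}: 26 + 36 = 62
  {Fern, Easton} + {Hollow, Upland, Spruce}: 32 + 28 = 60
  {Hollow} + {Fern, Easton, Upland, Spruce}: 4 + 32 = 36
  {Fern, Hollow} + {Easton, Upland, Spruce}: 36 + 32 = 68
  {Easton, Hollow} + {Fern, Upland, Spruce}: 30 + 32 = 62
  … (15 splits in total)
Best: vehicle 1 Milton → Hollow → Milton = 4; vehicle 2 Milton → Easton → Fern → Spruce → Upland → Milton = 32; combined 36.

36 miles — the smallest possible combined total.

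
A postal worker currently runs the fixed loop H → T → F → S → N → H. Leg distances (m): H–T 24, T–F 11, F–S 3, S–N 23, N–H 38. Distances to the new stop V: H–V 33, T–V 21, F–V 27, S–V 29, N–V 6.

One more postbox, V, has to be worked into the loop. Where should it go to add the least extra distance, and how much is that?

Insertion cost between consecutive stops i–j is d(i,V) + d(V,j) − d(i,j):
  between H and T: 33 + 21 − 24 = 30
  between T and F: 21 + 27 − 11 = 37
  between F and S: 27 + 29 − 3 = 53
  between S and N: 29 + 6 − 23 = 12
  between N and H: 6 + 33 − 38 = 1
Cheapest insertion is between N and H, adding 1.
New total = 99 + 1 = 100.

Minimum extra distance: 1 m, inserting V between N and H.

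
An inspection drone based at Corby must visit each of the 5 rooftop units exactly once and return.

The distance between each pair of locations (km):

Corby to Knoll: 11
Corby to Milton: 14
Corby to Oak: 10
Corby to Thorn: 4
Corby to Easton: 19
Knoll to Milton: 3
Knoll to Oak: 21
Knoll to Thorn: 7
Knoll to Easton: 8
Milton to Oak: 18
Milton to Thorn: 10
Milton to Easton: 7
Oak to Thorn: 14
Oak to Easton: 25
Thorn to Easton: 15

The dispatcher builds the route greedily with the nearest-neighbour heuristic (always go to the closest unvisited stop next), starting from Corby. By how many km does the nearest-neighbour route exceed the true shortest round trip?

From Corby: Thorn=4, Oak=10, Knoll=11, Milton=14, Easton=19 → choose Thorn (4).
From Thorn: Knoll=7, Milton=10, Oak=14, Easton=15 → choose Knoll (7).
From Knoll: Milton=3, Easton=8, Oak=21 → choose Milton (3).
From Milton: Easton=7, Oak=18 → choose Easton (7).
From Easton: Oak=25 → choose Oak (25).
NN route Corby → Thorn → Knoll → Milton → Easton → Oak → Corby costs 56.
Optimal: Corby → Oak → Milton → Easton → Knoll → Thorn → Corby costs 54 (by enumerating all 60 distinct tours).
Excess = 56 − 54 = 2.

Excess over optimum: 2 km.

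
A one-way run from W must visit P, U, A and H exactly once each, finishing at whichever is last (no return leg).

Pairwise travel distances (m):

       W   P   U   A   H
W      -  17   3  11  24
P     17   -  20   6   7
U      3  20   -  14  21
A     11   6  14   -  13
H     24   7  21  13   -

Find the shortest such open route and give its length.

Minimum one-way distance = 30 m.

There are 4! = 24 possible orderings.
W→P→U→A→H: 17+20+14+13 = 64
W→P→U→H→A: 17+20+21+13 = 71
W→P→A→U→H: 17+6+14+21 = 58
W→P→A→H→U: 17+6+13+21 = 57
W→P→H→U→A: 17+7+21+14 = 59
W→P→H→A→U: 17+7+13+14 = 51
W→U→P→A→H: 3+20+6+13 = 42
W→U→P→H→A: 3+20+7+13 = 43
W→U→A→P→H: 3+14+6+7 = 30
W→U→A→H→P: 3+14+13+7 = 37
W→U→H→P→A: 3+21+7+6 = 37
W→U→H→A→P: 3+21+13+6 = 43
W→A→P→U→H: 11+6+20+21 = 58
W→A→P→H→U: 11+6+7+21 = 45
… (10 more)
The minimum is 30.
One shortest path: W → U → A → P → H.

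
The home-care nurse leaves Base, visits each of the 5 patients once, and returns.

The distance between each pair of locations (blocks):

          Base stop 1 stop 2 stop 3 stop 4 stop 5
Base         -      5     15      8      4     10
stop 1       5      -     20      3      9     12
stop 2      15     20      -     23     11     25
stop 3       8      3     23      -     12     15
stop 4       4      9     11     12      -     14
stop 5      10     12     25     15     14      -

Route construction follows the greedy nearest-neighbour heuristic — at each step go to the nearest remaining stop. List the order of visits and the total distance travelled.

Nearest-neighbour total = 71 blocks; route Base → stop 4 → stop 1 → stop 3 → stop 5 → stop 2 → Base.

At Base the remaining stops are stop 4 4, stop 1 5, stop 3 8, stop 5 10, stop 2 15; go to stop 4.
At stop 4 the remaining stops are stop 1 9, stop 2 11, stop 3 12, stop 5 14; go to stop 1.
At stop 1 the remaining stops are stop 3 3, stop 5 12, stop 2 20; go to stop 3.
At stop 3 the remaining stops are stop 5 15, stop 2 23; go to stop 5.
At stop 5 the remaining stops are stop 2 25; go to stop 2.
Return stop 2→Base: 15.
Total = 4 + 9 + 3 + 15 + 25 + 15 = 71.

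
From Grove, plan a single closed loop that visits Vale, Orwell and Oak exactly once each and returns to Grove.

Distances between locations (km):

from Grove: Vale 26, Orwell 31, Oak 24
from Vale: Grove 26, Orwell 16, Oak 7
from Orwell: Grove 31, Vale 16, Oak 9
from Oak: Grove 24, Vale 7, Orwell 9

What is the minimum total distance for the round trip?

There are 3 distinct closed tours to check (reversals are equivalent).
Grove → Vale → Orwell → Oak → Grove: 26+16+9+24 = 75
Grove → Vale → Oak → Orwell → Grove: 26+7+9+31 = 73
Grove → Orwell → Vale → Oak → Grove: 31+16+7+24 = 78
The minimum is 73.
One optimal route: Grove → Vale → Oak → Orwell → Grove (or its reverse).

73 km — the shortest possible round trip.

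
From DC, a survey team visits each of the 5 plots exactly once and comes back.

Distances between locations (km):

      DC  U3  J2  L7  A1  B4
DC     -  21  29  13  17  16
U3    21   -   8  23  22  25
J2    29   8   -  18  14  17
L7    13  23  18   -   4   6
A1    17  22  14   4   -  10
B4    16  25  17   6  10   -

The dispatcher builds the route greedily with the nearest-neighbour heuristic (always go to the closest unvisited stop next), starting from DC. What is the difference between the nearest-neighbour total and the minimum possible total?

DC: L7=13, B4=16, A1=17, U3=21, J2=29 ⇒ L7
L7: A1=4, B4=6, J2=18, U3=23 ⇒ A1
A1: B4=10, J2=14, U3=22 ⇒ B4
B4: J2=17, U3=25 ⇒ J2
J2: U3=8 ⇒ U3
NN route DC → L7 → A1 → B4 → J2 → U3 → DC costs 73.
Optimal: DC → U3 → J2 → A1 → L7 → B4 → DC costs 69 (by enumerating all 60 distinct tours).
Excess = 73 − 69 = 4.

The nearest-neighbour route is 4 km longer than optimal.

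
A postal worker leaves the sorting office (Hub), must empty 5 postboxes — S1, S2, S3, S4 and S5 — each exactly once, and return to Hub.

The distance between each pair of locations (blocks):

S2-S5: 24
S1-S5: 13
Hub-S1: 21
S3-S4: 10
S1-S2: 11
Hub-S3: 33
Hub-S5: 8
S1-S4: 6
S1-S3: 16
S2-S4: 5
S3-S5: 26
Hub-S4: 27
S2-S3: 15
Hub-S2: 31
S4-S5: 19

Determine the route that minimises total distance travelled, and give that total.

There are 60 distinct closed tours to check (reversals are equivalent).
Hub→S1→S2→S3→S4→S5→Hub: 21+11+15+10+19+8 = 84
Hub→S1→S2→S3→S5→S4→Hub: 21+11+15+26+19+27 = 119
Hub→S1→S2→S4→S3→S5→Hub: 21+11+5+10+26+8 = 81
Hub→S1→S2→S4→S5→S3→Hub: 21+11+5+19+26+33 = 115
Hub→S1→S2→S5→S3→S4→Hub: 21+11+24+26+10+27 = 119
Hub→S1→S2→S5→S4→S3→Hub: 21+11+24+19+10+33 = 118
Hub→S1→S3→S2→S4→S5→Hub: 21+16+15+5+19+8 = 84
Hub→S1→S3→S2→S5→S4→Hub: 21+16+15+24+19+27 = 122
Hub→S1→S3→S4→S2→S5→Hub: 21+16+10+5+24+8 = 84
Hub→S1→S3→S4→S5→S2→Hub: 21+16+10+19+24+31 = 121
Hub→S1→S3→S5→S2→S4→Hub: 21+16+26+24+5+27 = 119
Hub→S1→S3→S5→S4→S2→Hub: 21+16+26+19+5+31 = 118
Hub→S1→S4→S2→S3→S5→Hub: 21+6+5+15+26+8 = 81
Hub→S1→S4→S2→S5→S3→Hub: 21+6+5+24+26+33 = 115
… (46 more)
Hub→S3→S2→S4→S1→S5→Hub: 33+15+5+6+13+8 = 80  ← best
The minimum is 80.
One optimal route: Hub → S3 → S2 → S4 → S1 → S5 → Hub (or its reverse).

80 blocks — the shortest possible round trip.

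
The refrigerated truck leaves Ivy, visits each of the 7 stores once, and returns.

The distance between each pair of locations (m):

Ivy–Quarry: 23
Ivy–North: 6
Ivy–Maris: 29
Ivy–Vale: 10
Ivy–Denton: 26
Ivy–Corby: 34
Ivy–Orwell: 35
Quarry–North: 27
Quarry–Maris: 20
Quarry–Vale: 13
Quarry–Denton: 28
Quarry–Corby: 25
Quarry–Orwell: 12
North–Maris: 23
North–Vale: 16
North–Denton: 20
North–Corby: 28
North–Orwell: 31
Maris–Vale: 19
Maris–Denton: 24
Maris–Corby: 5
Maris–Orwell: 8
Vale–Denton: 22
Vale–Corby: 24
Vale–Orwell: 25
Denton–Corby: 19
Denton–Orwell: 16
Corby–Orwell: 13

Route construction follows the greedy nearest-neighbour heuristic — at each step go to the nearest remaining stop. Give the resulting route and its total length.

Total distance 105 m via the nearest-neighbour route Ivy → North → Vale → Quarry → Orwell → Maris → Corby → Denton → Ivy.

From Ivy: distances to unvisited — North=6, Vale=10, Quarry=23, Denton=26, Maris=29, Corby=34, Orwell=35. Nearest is North (6).
From North: distances to unvisited — Vale=16, Denton=20, Maris=23, Quarry=27, Corby=28, Orwell=31. Nearest is Vale (16).
From Vale: distances to unvisited — Quarry=13, Maris=19, Denton=22, Corby=24, Orwell=25. Nearest is Quarry (13).
From Quarry: distances to unvisited — Orwell=12, Maris=20, Corby=25, Denton=28. Nearest is Orwell (12).
From Orwell: distances to unvisited — Maris=8, Corby=13, Denton=16. Nearest is Maris (8).
From Maris: distances to unvisited — Corby=5, Denton=24. Nearest is Corby (5).
From Corby: distances to unvisited — Denton=19. Nearest is Denton (19).
Return Denton→Ivy: 26.
Total = 6 + 16 + 13 + 12 + 8 + 5 + 19 + 26 = 105.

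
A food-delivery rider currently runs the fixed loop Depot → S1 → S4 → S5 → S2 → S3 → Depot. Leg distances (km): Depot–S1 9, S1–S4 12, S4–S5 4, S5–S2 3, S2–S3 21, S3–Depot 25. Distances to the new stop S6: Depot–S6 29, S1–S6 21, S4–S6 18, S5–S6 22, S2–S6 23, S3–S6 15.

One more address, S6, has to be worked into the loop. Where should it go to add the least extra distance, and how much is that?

Insertion cost between consecutive stops i–j is d(i,S6) + d(S6,j) − d(i,j):
  between Depot and S1: 29 + 21 − 9 = 41
  between S1 and S4: 21 + 18 − 12 = 27
  between S4 and S5: 18 + 22 − 4 = 36
  between S5 and S2: 22 + 23 − 3 = 42
  between S2 and S3: 23 + 15 − 21 = 17
  between S3 and Depot: 15 + 29 − 25 = 19
Cheapest insertion is between S2 and S3, adding 17.
New total = 74 + 17 = 91.

+17 km — insert S6 between S2 and S3.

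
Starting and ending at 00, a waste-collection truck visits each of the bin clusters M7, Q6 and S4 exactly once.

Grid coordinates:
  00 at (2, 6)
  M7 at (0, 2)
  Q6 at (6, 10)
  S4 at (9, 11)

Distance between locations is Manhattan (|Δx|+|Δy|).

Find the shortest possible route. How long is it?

With 3 stops there are 3!/2 = 3 distinct round trips (a route and its reverse cost the same).
00 → M7 → Q6 → S4 → 00: 6+14+4+12 = 36
00 → M7 → S4 → Q6 → 00: 6+18+4+8 = 36
00 → Q6 → M7 → S4 → 00: 8+14+18+12 = 52
The minimum is 36.
One optimal route: 00 → M7 → Q6 → S4 → 00 (or its reverse).

36 — the shortest possible round trip.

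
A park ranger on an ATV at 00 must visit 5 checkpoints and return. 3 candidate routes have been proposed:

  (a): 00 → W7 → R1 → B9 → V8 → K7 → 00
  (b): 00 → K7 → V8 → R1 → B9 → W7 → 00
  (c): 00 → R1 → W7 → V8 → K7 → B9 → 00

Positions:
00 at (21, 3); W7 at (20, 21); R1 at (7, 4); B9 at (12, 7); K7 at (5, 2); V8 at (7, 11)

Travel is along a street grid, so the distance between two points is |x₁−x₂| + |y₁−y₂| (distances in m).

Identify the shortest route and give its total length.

(a): 19 + 30 + 8 + 9 + 11 + 17 = 94
(b): 17 + 11 + 7 + 8 + 22 + 19 = 84
(c): 15 + 30 + 23 + 11 + 12 + 13 = 104

84 m — (b) is the shortest.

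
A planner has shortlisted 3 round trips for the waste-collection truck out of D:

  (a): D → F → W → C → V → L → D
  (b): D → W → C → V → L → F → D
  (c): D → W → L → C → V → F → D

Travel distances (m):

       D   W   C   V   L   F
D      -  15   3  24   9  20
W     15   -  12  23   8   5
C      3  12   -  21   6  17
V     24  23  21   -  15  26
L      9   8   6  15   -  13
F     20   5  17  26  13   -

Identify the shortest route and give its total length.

(a): 20 + 5 + 12 + 21 + 15 + 9 = 82
(b): 15 + 12 + 21 + 15 + 13 + 20 = 96
(c): 15 + 8 + 6 + 21 + 26 + 20 = 96

Shortest is (a), total 82 m.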